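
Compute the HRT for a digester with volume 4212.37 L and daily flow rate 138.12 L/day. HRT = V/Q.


HRT = V / Q
= 4212.37 / 138.12
= 30.4979 days

30.4979 days


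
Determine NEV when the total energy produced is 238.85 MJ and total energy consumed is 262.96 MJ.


NEV = E_out - E_in
= 238.85 - 262.96
= -24.1100 MJ

-24.1100 MJ


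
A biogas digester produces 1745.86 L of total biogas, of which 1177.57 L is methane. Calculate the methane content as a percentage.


CH4% = V_CH4 / V_total * 100
= 1177.57 / 1745.86 * 100
= 67.4493%

67.4493%


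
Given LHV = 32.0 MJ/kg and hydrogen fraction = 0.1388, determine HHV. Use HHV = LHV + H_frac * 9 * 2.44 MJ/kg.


HHV = LHV + H_frac * 9 * 2.44
= 32.0 + 0.1388 * 9 * 2.44
= 35.0480 MJ/kg

35.0480 MJ/kg


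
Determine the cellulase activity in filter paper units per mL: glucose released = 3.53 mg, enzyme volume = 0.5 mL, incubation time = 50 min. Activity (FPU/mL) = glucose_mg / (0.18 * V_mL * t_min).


Activity = glucose_mg / (0.18 mg/umol * V_mL * t_min)
= 3.53 / (0.18 * 0.5 * 50)
= 0.7844 FPU/mL

0.7844 FPU/mL


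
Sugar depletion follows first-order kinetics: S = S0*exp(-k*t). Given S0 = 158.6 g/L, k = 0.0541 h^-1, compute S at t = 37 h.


S = S0 * exp(-k * t)
S = 158.6 * exp(-0.0541 * 37)
S = 21.4277 g/L

21.4277 g/L


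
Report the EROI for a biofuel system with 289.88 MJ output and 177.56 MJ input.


EROI = E_out / E_in
= 289.88 / 177.56
= 1.6326

1.6326


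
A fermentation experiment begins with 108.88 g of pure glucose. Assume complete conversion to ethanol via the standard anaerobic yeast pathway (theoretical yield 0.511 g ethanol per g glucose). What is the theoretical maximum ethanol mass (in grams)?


Theoretical ethanol yield: m_EtOH = 0.511 * m_glucose
m_EtOH = 0.511 * 108.88 = 55.6377 g

55.6377 g


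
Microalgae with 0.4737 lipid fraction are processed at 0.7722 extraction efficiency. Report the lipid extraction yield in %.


Y = lipid_content * extraction_eff * 100
= 0.4737 * 0.7722 * 100
= 36.5791%

36.5791%


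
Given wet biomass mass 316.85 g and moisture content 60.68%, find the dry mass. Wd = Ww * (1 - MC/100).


Wd = Ww * (1 - MC/100)
= 316.85 * (1 - 60.68/100)
= 124.5854 g

124.5854 g


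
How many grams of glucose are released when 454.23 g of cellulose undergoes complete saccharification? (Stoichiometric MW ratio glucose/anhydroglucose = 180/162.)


glucose = cellulose * 180/162
= 454.23 * 180/162
= 504.7000 g

504.7000 g


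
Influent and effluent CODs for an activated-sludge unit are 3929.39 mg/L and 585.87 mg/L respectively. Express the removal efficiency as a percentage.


eta = (COD_in - COD_out) / COD_in * 100
= (3929.39 - 585.87) / 3929.39 * 100
= 85.0901%

85.0901%


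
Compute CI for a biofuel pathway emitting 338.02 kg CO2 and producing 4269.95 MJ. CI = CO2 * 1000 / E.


CI = CO2 * 1000 / E
= 338.02 * 1000 / 4269.95
= 79.1625 g CO2/MJ

79.1625 g CO2/MJ


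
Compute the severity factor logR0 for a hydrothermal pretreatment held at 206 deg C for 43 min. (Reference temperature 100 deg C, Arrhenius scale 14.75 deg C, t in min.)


logR0 = log10(t * exp((T - 100) / 14.75))
= log10(43 * exp((206 - 100) / 14.75))
= 4.7545

4.7545


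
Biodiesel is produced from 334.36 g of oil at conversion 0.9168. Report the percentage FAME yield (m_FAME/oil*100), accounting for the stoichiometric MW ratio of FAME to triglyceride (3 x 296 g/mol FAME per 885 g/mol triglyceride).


m_FAME = oil * conv * (3 * 296 / 885) = oil * conv * (888/885)
= 334.36 * 0.9168 * 888 / 885
= 307.5804 g
Y = m_FAME / oil * 100 = conv * (888/885) * 100
= 0.9168 * 888 / 885 * 100
= 91.99%

91.99%


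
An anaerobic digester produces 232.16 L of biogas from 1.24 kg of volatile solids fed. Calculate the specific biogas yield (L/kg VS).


Y = V / VS
= 232.16 / 1.24
= 187.2258 L/kg VS

187.2258 L/kg VS


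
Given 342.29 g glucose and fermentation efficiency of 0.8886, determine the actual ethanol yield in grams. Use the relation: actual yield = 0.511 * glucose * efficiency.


Actual ethanol: m = 0.511 * 342.29 * 0.8886
m = 155.4252 g

155.4252 g


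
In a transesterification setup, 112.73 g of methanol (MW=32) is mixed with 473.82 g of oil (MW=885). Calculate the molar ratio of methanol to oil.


Molar ratio = n_MeOH / n_oil = (MeOH/32) / (oil/885) = (MeOH * 885) / (32 * oil)
= (112.73 * 885) / (32 * 473.82)
= 6.5799

6.5799


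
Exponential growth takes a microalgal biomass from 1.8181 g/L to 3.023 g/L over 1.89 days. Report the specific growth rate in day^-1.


mu = ln(X2/X1) / dt
= ln(3.023/1.8181) / 1.89
= 0.2690 per day

0.2690 per day


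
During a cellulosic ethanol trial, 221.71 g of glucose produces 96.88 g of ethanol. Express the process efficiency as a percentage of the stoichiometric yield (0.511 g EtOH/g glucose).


Fermentation efficiency = (actual / (0.511 * glucose)) * 100
= (96.88 / (0.511 * 221.71)) * 100
= 85.5122%

85.5122%


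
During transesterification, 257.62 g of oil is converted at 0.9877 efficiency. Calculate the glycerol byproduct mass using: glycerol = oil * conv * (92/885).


glycerol = oil * conv * (92/885)
= 257.62 * 0.9877 * 92 / 885
= 26.4514 g

26.4514 g


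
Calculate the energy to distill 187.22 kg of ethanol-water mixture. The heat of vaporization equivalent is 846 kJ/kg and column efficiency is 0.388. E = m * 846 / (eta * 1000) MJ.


E = m * 846 / (eta * 1000)
= 187.22 * 846 / (0.388 * 1000)
= 408.2168 MJ

408.2168 MJ


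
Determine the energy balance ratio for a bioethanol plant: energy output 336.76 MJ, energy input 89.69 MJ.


EROI = E_out / E_in
= 336.76 / 89.69
= 3.7547

3.7547


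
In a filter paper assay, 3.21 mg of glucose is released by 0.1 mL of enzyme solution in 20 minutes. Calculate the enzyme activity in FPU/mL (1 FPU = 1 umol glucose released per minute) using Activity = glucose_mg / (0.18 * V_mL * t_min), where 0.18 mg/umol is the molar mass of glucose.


Activity = glucose_mg / (0.18 mg/umol * V_mL * t_min)
= 3.21 / (0.18 * 0.1 * 20)
= 8.9167 FPU/mL

8.9167 FPU/mL


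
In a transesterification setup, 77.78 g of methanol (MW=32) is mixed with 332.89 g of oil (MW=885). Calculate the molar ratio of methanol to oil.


Molar ratio = n_MeOH / n_oil = (MeOH/32) / (oil/885) = (MeOH * 885) / (32 * oil)
= (77.78 * 885) / (32 * 332.89)
= 6.4619

6.4619


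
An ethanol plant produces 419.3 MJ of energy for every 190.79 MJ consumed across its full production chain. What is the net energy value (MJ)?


NEV = E_out - E_in
= 419.3 - 190.79
= 228.5100 MJ

228.5100 MJ


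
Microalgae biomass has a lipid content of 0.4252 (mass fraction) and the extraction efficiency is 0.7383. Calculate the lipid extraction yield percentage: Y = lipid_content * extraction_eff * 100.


Y = lipid_content * extraction_eff * 100
= 0.4252 * 0.7383 * 100
= 31.3925%

31.3925%


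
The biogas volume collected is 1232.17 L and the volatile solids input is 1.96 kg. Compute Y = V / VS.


Y = V / VS
= 1232.17 / 1.96
= 628.6582 L/kg VS

628.6582 L/kg VS


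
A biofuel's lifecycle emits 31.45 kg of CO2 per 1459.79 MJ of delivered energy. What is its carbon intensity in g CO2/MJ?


CI = CO2 * 1000 / E
= 31.45 * 1000 / 1459.79
= 21.5442 g CO2/MJ

21.5442 g CO2/MJ


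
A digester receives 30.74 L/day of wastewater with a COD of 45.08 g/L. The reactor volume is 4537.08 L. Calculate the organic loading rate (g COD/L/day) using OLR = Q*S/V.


OLR = Q * S / V
= 30.74 * 45.08 / 4537.08
= 0.3054 g/L/day

0.3054 g/L/day


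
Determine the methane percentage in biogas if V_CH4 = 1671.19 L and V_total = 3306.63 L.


CH4% = V_CH4 / V_total * 100
= 1671.19 / 3306.63 * 100
= 50.5406%

50.5406%


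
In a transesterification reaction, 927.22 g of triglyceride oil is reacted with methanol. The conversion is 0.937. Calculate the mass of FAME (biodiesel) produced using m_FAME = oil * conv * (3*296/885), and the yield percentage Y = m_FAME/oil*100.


m_FAME = oil * conv * (3 * 296 / 885) = oil * conv * (888/885)
= 927.22 * 0.937 * 888 / 885
= 871.7502 g
Y = m_FAME / oil * 100 = conv * (888/885) * 100
= 0.937 * 888 / 885 * 100
= 94.02%

871.7502 g FAME; Y = 94.02%


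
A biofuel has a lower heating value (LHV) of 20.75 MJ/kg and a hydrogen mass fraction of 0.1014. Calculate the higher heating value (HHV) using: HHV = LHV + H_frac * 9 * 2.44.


HHV = LHV + H_frac * 9 * 2.44
= 20.75 + 0.1014 * 9 * 2.44
= 22.9767 MJ/kg

22.9767 MJ/kg


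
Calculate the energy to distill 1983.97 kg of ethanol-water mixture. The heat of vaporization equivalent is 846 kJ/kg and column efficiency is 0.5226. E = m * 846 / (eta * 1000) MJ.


E = m * 846 / (eta * 1000)
= 1983.97 * 846 / (0.5226 * 1000)
= 3211.7080 MJ

3211.7080 MJ


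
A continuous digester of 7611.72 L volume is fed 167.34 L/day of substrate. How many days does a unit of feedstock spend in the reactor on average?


HRT = V / Q
= 7611.72 / 167.34
= 45.4866 days

45.4866 days


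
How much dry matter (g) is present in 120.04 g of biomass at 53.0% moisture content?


Wd = Ww * (1 - MC/100)
= 120.04 * (1 - 53.0/100)
= 56.4188 g

56.4188 g


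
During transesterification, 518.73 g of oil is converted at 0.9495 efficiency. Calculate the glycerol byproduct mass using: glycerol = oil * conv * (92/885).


glycerol = oil * conv * (92/885)
= 518.73 * 0.9495 * 92 / 885
= 51.2013 g

51.2013 g


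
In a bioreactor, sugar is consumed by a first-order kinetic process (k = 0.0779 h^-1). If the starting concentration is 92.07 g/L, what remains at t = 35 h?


S = S0 * exp(-k * t)
S = 92.07 * exp(-0.0779 * 35)
S = 6.0258 g/L

6.0258 g/L


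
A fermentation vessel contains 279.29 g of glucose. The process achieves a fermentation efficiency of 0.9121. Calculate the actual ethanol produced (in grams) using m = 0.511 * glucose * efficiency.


Actual ethanol: m = 0.511 * 279.29 * 0.9121
m = 130.1723 g

130.1723 g


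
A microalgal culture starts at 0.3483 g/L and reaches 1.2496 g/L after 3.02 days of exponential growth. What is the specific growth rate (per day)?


mu = ln(X2/X1) / dt
= ln(1.2496/0.3483) / 3.02
= 0.4230 per day

0.4230 per day


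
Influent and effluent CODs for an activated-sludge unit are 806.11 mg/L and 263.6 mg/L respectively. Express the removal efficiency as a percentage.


eta = (COD_in - COD_out) / COD_in * 100
= (806.11 - 263.6) / 806.11 * 100
= 67.2997%

67.2997%


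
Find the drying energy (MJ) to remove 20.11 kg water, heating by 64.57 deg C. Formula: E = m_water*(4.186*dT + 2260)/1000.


E = m_water * (4.186 * dT + 2260) / 1000
= 20.11 * (4.186 * 64.57 + 2260) / 1000
= 50.8841 MJ

50.8841 MJ


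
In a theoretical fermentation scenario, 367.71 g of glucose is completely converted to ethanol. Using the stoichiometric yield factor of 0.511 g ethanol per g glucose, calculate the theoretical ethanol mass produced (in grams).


Theoretical ethanol yield: m_EtOH = 0.511 * m_glucose
m_EtOH = 0.511 * 367.71 = 187.8998 g

187.8998 g


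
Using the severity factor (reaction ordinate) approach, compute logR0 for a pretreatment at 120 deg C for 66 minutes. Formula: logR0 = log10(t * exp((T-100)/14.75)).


logR0 = log10(t * exp((T - 100) / 14.75))
= log10(66 * exp((120 - 100) / 14.75))
= 2.4084

2.4084


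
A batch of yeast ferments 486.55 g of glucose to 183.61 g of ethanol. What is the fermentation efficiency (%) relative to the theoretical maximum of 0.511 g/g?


Fermentation efficiency = (actual / (0.511 * glucose)) * 100
= (183.61 / (0.511 * 486.55)) * 100
= 73.8496%

73.8496%


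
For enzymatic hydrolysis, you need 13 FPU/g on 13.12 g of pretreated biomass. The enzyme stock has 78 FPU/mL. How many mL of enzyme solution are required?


V = dosage * m_sub / activity
V = 13 * 13.12 / 78
V = 2.1867 mL

2.1867 mL


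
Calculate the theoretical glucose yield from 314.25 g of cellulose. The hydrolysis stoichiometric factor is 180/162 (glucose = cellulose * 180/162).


glucose = cellulose * 180/162
= 314.25 * 180/162
= 349.1667 g

349.1667 g


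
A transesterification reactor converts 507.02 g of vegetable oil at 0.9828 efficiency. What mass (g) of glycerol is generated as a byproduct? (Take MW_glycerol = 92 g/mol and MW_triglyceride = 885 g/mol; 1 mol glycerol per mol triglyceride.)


glycerol = oil * conv * (92/885)
= 507.02 * 0.9828 * 92 / 885
= 51.8006 g

51.8006 g


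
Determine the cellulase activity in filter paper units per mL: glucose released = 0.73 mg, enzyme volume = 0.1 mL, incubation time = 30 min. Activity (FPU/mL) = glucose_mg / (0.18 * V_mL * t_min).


Activity = glucose_mg / (0.18 mg/umol * V_mL * t_min)
= 0.73 / (0.18 * 0.1 * 30)
= 1.3519 FPU/mL

1.3519 FPU/mL


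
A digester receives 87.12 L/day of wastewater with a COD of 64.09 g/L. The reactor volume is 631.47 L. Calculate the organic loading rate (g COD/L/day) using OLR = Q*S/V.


OLR = Q * S / V
= 87.12 * 64.09 / 631.47
= 8.8421 g/L/day

8.8421 g/L/day


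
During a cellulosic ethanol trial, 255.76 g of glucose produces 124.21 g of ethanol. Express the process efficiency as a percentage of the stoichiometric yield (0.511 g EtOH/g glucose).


Fermentation efficiency = (actual / (0.511 * glucose)) * 100
= (124.21 / (0.511 * 255.76)) * 100
= 95.0393%

95.0393%


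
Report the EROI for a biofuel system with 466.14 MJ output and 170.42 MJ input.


EROI = E_out / E_in
= 466.14 / 170.42
= 2.7352

2.7352


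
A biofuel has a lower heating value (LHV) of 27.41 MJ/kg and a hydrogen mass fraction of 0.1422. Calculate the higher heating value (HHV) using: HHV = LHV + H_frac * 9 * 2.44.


HHV = LHV + H_frac * 9 * 2.44
= 27.41 + 0.1422 * 9 * 2.44
= 30.5327 MJ/kg

30.5327 MJ/kg


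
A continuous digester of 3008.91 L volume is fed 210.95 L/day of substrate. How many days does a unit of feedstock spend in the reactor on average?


HRT = V / Q
= 3008.91 / 210.95
= 14.2636 days

14.2636 days


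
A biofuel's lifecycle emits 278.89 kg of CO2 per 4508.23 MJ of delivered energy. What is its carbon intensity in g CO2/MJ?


CI = CO2 * 1000 / E
= 278.89 * 1000 / 4508.23
= 61.8624 g CO2/MJ

61.8624 g CO2/MJ


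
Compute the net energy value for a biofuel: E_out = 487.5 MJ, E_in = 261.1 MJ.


NEV = E_out - E_in
= 487.5 - 261.1
= 226.4000 MJ

226.4000 MJ


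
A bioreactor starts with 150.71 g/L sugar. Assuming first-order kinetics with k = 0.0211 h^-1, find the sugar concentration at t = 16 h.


S = S0 * exp(-k * t)
S = 150.71 * exp(-0.0211 * 16)
S = 107.5287 g/L

107.5287 g/L


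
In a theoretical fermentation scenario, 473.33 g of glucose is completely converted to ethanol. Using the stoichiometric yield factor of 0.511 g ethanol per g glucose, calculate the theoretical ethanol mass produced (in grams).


Theoretical ethanol yield: m_EtOH = 0.511 * m_glucose
m_EtOH = 0.511 * 473.33 = 241.8716 g

241.8716 g


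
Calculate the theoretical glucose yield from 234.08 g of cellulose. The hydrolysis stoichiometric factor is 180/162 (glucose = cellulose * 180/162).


glucose = cellulose * 180/162
= 234.08 * 180/162
= 260.0889 g

260.0889 g


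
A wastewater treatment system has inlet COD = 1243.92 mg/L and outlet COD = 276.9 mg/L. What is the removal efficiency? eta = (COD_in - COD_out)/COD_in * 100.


eta = (COD_in - COD_out) / COD_in * 100
= (1243.92 - 276.9) / 1243.92 * 100
= 77.7397%

77.7397%


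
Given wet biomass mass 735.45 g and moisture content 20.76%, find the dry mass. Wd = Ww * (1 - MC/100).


Wd = Ww * (1 - MC/100)
= 735.45 * (1 - 20.76/100)
= 582.7706 g

582.7706 g


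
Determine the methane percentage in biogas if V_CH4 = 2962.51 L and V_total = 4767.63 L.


CH4% = V_CH4 / V_total * 100
= 2962.51 / 4767.63 * 100
= 62.1380%

62.1380%


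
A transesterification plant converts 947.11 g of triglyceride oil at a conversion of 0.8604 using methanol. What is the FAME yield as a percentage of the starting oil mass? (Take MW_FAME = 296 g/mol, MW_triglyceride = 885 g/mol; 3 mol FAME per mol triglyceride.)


m_FAME = oil * conv * (3 * 296 / 885) = oil * conv * (888/885)
= 947.11 * 0.8604 * 888 / 885
= 817.6558 g
Y = m_FAME / oil * 100 = conv * (888/885) * 100
= 0.8604 * 888 / 885 * 100
= 86.33%

86.33%


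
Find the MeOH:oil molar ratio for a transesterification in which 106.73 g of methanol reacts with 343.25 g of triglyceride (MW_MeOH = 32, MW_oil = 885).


Molar ratio = n_MeOH / n_oil = (MeOH/32) / (oil/885) = (MeOH * 885) / (32 * oil)
= (106.73 * 885) / (32 * 343.25)
= 8.5994

8.5994


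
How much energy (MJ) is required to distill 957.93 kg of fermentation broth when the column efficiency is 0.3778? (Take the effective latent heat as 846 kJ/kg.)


E = m * 846 / (eta * 1000)
= 957.93 * 846 / (0.3778 * 1000)
= 2145.0735 MJ

2145.0735 MJ


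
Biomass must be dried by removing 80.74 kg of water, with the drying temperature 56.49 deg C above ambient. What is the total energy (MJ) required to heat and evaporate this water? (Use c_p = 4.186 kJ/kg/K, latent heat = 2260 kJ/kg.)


E = m_water * (4.186 * dT + 2260) / 1000
= 80.74 * (4.186 * 56.49 + 2260) / 1000
= 201.5648 MJ

201.5648 MJ


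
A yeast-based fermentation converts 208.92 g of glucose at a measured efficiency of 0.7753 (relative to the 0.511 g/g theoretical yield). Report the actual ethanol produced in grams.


Actual ethanol: m = 0.511 * 208.92 * 0.7753
m = 82.7696 g

82.7696 g


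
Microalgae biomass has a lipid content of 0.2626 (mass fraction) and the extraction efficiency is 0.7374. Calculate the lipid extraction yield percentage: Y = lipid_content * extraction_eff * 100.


Y = lipid_content * extraction_eff * 100
= 0.2626 * 0.7374 * 100
= 19.3641%

19.3641%


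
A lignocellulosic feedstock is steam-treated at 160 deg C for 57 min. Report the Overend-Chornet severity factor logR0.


logR0 = log10(t * exp((T - 100) / 14.75))
= log10(57 * exp((160 - 100) / 14.75))
= 3.5225

3.5225


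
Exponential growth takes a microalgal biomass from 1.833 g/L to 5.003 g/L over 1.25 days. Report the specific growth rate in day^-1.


mu = ln(X2/X1) / dt
= ln(5.003/1.833) / 1.25
= 0.8033 per day

0.8033 per day


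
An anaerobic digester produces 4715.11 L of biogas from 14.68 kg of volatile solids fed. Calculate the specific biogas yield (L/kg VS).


Y = V / VS
= 4715.11 / 14.68
= 321.1928 L/kg VS

321.1928 L/kg VS


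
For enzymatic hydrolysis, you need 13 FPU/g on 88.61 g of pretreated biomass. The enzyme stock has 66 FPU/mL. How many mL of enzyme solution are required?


V = dosage * m_sub / activity
V = 13 * 88.61 / 66
V = 17.4535 mL

17.4535 mL


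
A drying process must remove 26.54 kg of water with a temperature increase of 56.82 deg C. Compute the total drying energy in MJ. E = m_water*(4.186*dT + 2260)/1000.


E = m_water * (4.186 * dT + 2260) / 1000
= 26.54 * (4.186 * 56.82 + 2260) / 1000
= 66.2929 MJ

66.2929 MJ


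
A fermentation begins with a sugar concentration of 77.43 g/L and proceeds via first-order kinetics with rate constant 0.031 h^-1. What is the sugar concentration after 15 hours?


S = S0 * exp(-k * t)
S = 77.43 * exp(-0.031 * 15)
S = 48.6365 g/L

48.6365 g/L


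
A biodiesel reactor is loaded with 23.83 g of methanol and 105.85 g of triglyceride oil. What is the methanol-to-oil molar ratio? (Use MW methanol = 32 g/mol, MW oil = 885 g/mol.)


Molar ratio = n_MeOH / n_oil = (MeOH/32) / (oil/885) = (MeOH * 885) / (32 * oil)
= (23.83 * 885) / (32 * 105.85)
= 6.2262

6.2262


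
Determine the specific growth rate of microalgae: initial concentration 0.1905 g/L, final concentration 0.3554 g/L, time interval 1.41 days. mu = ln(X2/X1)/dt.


mu = ln(X2/X1) / dt
= ln(0.3554/0.1905) / 1.41
= 0.4423 per day

0.4423 per day


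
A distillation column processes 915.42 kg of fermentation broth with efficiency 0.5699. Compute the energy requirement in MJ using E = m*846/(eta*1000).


E = m * 846 / (eta * 1000)
= 915.42 * 846 / (0.5699 * 1000)
= 1358.9144 MJ

1358.9144 MJ


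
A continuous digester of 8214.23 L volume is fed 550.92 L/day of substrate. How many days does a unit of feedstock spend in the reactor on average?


HRT = V / Q
= 8214.23 / 550.92
= 14.9100 days

14.9100 days


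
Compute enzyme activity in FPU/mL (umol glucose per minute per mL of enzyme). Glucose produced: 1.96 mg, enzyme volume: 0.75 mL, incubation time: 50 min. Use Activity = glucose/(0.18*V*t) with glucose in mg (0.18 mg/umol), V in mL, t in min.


Activity = glucose_mg / (0.18 mg/umol * V_mL * t_min)
= 1.96 / (0.18 * 0.75 * 50)
= 0.2904 FPU/mL

0.2904 FPU/mL


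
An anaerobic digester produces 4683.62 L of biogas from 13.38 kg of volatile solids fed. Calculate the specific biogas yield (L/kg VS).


Y = V / VS
= 4683.62 / 13.38
= 350.0463 L/kg VS

350.0463 L/kg VS


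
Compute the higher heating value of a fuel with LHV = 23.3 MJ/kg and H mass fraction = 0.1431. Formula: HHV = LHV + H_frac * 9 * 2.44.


HHV = LHV + H_frac * 9 * 2.44
= 23.3 + 0.1431 * 9 * 2.44
= 26.4425 MJ/kg

26.4425 MJ/kg


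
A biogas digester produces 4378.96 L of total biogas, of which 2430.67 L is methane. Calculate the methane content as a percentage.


CH4% = V_CH4 / V_total * 100
= 2430.67 / 4378.96 * 100
= 55.5079%

55.5079%


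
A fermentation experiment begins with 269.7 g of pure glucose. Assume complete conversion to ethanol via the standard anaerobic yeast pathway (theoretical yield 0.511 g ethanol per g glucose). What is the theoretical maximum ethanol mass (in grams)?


Theoretical ethanol yield: m_EtOH = 0.511 * m_glucose
m_EtOH = 0.511 * 269.7 = 137.8167 g

137.8167 g


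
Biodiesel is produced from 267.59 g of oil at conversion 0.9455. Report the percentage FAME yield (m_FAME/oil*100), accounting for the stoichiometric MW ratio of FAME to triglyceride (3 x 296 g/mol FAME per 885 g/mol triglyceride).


m_FAME = oil * conv * (3 * 296 / 885) = oil * conv * (888/885)
= 267.59 * 0.9455 * 888 / 885
= 253.8640 g
Y = m_FAME / oil * 100 = conv * (888/885) * 100
= 0.9455 * 888 / 885 * 100
= 94.87%

94.87%


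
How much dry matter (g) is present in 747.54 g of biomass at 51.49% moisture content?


Wd = Ww * (1 - MC/100)
= 747.54 * (1 - 51.49/100)
= 362.6317 g

362.6317 g


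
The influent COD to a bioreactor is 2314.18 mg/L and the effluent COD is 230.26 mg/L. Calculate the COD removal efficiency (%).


eta = (COD_in - COD_out) / COD_in * 100
= (2314.18 - 230.26) / 2314.18 * 100
= 90.0500%

90.0500%


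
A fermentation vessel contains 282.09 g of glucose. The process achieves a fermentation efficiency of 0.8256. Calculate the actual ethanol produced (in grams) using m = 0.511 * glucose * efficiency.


Actual ethanol: m = 0.511 * 282.09 * 0.8256
m = 119.0086 g

119.0086 g


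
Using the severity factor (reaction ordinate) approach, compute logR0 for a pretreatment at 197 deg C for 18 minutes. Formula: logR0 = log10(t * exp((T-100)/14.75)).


logR0 = log10(t * exp((T - 100) / 14.75))
= log10(18 * exp((197 - 100) / 14.75))
= 4.1113

4.1113


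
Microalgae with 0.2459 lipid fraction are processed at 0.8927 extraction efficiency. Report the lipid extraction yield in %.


Y = lipid_content * extraction_eff * 100
= 0.2459 * 0.8927 * 100
= 21.9515%

21.9515%


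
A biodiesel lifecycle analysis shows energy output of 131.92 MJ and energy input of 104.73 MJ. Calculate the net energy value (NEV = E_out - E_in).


NEV = E_out - E_in
= 131.92 - 104.73
= 27.1900 MJ

27.1900 MJ


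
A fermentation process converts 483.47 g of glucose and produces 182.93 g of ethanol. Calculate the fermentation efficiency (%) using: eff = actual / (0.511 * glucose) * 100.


Fermentation efficiency = (actual / (0.511 * glucose)) * 100
= (182.93 / (0.511 * 483.47)) * 100
= 74.0448%

74.0448%


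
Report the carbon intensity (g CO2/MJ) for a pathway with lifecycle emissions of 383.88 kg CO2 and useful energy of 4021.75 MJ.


CI = CO2 * 1000 / E
= 383.88 * 1000 / 4021.75
= 95.4510 g CO2/MJ

95.4510 g CO2/MJ


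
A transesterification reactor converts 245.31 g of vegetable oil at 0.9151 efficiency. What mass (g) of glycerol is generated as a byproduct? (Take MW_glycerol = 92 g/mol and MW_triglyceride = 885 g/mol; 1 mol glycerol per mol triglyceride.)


glycerol = oil * conv * (92/885)
= 245.31 * 0.9151 * 92 / 885
= 23.3361 g

23.3361 g


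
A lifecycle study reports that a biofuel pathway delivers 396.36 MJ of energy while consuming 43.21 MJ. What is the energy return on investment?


EROI = E_out / E_in
= 396.36 / 43.21
= 9.1729

9.1729


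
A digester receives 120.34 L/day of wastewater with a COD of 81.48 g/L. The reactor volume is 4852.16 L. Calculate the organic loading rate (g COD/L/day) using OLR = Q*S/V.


OLR = Q * S / V
= 120.34 * 81.48 / 4852.16
= 2.0208 g/L/day

2.0208 g/L/day


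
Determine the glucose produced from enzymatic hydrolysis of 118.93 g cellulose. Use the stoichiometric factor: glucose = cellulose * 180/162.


glucose = cellulose * 180/162
= 118.93 * 180/162
= 132.1444 g

132.1444 g


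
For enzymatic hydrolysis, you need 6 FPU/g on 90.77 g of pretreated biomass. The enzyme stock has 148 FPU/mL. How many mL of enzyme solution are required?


V = dosage * m_sub / activity
V = 6 * 90.77 / 148
V = 3.6799 mL

3.6799 mL


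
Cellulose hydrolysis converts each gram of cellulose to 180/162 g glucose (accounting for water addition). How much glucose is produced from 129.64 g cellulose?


glucose = cellulose * 180/162
= 129.64 * 180/162
= 144.0444 g

144.0444 g


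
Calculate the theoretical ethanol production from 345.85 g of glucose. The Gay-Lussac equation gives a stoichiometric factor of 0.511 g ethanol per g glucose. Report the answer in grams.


Theoretical ethanol yield: m_EtOH = 0.511 * m_glucose
m_EtOH = 0.511 * 345.85 = 176.7294 g

176.7294 g


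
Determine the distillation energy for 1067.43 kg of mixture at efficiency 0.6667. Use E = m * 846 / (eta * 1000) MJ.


E = m * 846 / (eta * 1000)
= 1067.43 * 846 / (0.6667 * 1000)
= 1354.5009 MJ

1354.5009 MJ


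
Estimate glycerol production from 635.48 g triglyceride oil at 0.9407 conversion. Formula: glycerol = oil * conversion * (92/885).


glycerol = oil * conv * (92/885)
= 635.48 * 0.9407 * 92 / 885
= 62.1438 g

62.1438 g


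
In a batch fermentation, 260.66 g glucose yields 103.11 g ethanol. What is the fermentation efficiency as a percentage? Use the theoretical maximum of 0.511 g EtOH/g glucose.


Fermentation efficiency = (actual / (0.511 * glucose)) * 100
= (103.11 / (0.511 * 260.66)) * 100
= 77.4115%

77.4115%


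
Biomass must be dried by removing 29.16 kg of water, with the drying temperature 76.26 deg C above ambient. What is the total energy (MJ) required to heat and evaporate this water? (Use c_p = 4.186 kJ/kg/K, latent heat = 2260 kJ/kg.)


E = m_water * (4.186 * dT + 2260) / 1000
= 29.16 * (4.186 * 76.26 + 2260) / 1000
= 75.2102 MJ

75.2102 MJ


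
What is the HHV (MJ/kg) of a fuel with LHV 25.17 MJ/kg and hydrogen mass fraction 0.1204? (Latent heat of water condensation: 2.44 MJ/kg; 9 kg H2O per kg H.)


HHV = LHV + H_frac * 9 * 2.44
= 25.17 + 0.1204 * 9 * 2.44
= 27.8140 MJ/kg

27.8140 MJ/kg


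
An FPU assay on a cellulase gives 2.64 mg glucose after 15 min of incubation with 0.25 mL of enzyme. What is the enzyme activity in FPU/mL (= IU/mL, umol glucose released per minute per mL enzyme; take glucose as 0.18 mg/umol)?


Activity = glucose_mg / (0.18 mg/umol * V_mL * t_min)
= 2.64 / (0.18 * 0.25 * 15)
= 3.9111 FPU/mL

3.9111 FPU/mL


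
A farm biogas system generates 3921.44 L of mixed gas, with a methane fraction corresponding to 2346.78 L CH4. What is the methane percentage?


CH4% = V_CH4 / V_total * 100
= 2346.78 / 3921.44 * 100
= 59.8449%

59.8449%


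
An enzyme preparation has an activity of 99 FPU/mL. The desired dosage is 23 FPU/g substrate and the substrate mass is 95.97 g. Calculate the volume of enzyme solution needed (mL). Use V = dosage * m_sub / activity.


V = dosage * m_sub / activity
V = 23 * 95.97 / 99
V = 22.2961 mL

22.2961 mL


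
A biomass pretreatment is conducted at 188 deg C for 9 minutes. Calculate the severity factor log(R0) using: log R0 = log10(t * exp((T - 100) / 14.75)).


logR0 = log10(t * exp((T - 100) / 14.75))
= log10(9 * exp((188 - 100) / 14.75))
= 3.5453

3.5453


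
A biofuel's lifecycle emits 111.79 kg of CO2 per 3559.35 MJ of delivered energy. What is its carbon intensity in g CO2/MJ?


CI = CO2 * 1000 / E
= 111.79 * 1000 / 3559.35
= 31.4074 g CO2/MJ

31.4074 g CO2/MJ


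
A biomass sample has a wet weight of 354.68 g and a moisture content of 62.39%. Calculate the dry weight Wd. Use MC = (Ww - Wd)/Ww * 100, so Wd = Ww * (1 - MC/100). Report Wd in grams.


Wd = Ww * (1 - MC/100)
= 354.68 * (1 - 62.39/100)
= 133.3951 g

133.3951 g


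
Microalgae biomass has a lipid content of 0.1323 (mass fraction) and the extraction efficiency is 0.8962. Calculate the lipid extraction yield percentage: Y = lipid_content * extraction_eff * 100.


Y = lipid_content * extraction_eff * 100
= 0.1323 * 0.8962 * 100
= 11.8567%

11.8567%


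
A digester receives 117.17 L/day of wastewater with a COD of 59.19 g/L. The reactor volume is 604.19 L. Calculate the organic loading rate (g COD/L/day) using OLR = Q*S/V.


OLR = Q * S / V
= 117.17 * 59.19 / 604.19
= 11.4787 g/L/day

11.4787 g/L/day


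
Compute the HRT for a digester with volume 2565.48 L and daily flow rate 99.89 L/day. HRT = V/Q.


HRT = V / Q
= 2565.48 / 99.89
= 25.6831 days

25.6831 days


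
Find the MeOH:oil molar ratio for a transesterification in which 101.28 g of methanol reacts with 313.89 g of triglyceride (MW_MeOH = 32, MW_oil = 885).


Molar ratio = n_MeOH / n_oil = (MeOH/32) / (oil/885) = (MeOH * 885) / (32 * oil)
= (101.28 * 885) / (32 * 313.89)
= 8.9236

8.9236


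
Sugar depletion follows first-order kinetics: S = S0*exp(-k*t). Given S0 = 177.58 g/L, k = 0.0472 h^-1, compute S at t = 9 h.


S = S0 * exp(-k * t)
S = 177.58 * exp(-0.0472 * 9)
S = 116.1197 g/L

116.1197 g/L


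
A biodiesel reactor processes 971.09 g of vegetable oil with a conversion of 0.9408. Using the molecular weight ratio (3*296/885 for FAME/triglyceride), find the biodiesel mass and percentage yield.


m_FAME = oil * conv * (3 * 296 / 885) = oil * conv * (888/885)
= 971.09 * 0.9408 * 888 / 885
= 916.6984 g
Y = m_FAME / oil * 100 = conv * (888/885) * 100
= 0.9408 * 888 / 885 * 100
= 94.40%

916.6984 g FAME; Y = 94.40%


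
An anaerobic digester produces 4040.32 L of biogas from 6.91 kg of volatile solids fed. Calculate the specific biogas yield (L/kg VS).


Y = V / VS
= 4040.32 / 6.91
= 584.7062 L/kg VS

584.7062 L/kg VS


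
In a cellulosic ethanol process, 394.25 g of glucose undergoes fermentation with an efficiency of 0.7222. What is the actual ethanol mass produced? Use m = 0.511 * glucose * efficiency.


Actual ethanol: m = 0.511 * 394.25 * 0.7222
m = 145.4957 g

145.4957 g


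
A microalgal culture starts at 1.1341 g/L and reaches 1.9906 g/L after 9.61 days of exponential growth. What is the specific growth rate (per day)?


mu = ln(X2/X1) / dt
= ln(1.9906/1.1341) / 9.61
= 0.0585 per day

0.0585 per day


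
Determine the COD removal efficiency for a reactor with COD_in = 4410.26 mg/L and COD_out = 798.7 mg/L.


eta = (COD_in - COD_out) / COD_in * 100
= (4410.26 - 798.7) / 4410.26 * 100
= 81.8900%

81.8900%


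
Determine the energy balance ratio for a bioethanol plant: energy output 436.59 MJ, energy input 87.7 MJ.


EROI = E_out / E_in
= 436.59 / 87.7
= 4.9782

4.9782


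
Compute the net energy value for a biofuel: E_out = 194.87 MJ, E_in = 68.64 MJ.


NEV = E_out - E_in
= 194.87 - 68.64
= 126.2300 MJ

126.2300 MJ


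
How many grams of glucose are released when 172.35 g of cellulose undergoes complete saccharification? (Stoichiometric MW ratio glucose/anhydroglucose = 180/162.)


glucose = cellulose * 180/162
= 172.35 * 180/162
= 191.5000 g

191.5000 g


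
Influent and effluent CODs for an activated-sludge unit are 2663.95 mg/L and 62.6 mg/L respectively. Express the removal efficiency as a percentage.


eta = (COD_in - COD_out) / COD_in * 100
= (2663.95 - 62.6) / 2663.95 * 100
= 97.6501%

97.6501%


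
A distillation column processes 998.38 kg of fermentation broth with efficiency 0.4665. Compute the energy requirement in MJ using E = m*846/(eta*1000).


E = m * 846 / (eta * 1000)
= 998.38 * 846 / (0.4665 * 1000)
= 1810.5669 MJ

1810.5669 MJ


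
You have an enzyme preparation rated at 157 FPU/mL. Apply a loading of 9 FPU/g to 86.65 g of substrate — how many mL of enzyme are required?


V = dosage * m_sub / activity
V = 9 * 86.65 / 157
V = 4.9672 mL

4.9672 mL


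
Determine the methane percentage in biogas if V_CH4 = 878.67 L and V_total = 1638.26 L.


CH4% = V_CH4 / V_total * 100
= 878.67 / 1638.26 * 100
= 53.6343%

53.6343%


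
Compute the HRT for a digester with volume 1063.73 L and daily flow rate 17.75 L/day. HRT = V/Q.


HRT = V / Q
= 1063.73 / 17.75
= 59.9285 days

59.9285 days


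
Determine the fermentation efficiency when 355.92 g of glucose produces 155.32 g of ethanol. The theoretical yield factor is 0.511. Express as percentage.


Fermentation efficiency = (actual / (0.511 * glucose)) * 100
= (155.32 / (0.511 * 355.92)) * 100
= 85.3993%

85.3993%


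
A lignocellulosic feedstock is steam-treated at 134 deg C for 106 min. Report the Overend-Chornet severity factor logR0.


logR0 = log10(t * exp((T - 100) / 14.75))
= log10(106 * exp((134 - 100) / 14.75))
= 3.0264

3.0264


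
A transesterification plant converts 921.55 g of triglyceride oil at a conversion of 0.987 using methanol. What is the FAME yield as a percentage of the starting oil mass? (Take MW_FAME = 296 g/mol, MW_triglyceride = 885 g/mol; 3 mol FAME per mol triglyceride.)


m_FAME = oil * conv * (3 * 296 / 885) = oil * conv * (888/885)
= 921.55 * 0.987 * 888 / 885
= 912.6531 g
Y = m_FAME / oil * 100 = conv * (888/885) * 100
= 0.987 * 888 / 885 * 100
= 99.03%

99.03%


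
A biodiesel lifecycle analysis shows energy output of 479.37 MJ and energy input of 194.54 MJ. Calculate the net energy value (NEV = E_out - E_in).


NEV = E_out - E_in
= 479.37 - 194.54
= 284.8300 MJ

284.8300 MJ


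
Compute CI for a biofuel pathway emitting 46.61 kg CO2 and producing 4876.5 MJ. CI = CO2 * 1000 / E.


CI = CO2 * 1000 / E
= 46.61 * 1000 / 4876.5
= 9.5581 g CO2/MJ

9.5581 g CO2/MJ


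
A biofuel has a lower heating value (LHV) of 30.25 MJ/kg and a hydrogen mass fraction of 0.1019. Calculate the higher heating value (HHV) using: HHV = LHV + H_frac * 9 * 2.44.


HHV = LHV + H_frac * 9 * 2.44
= 30.25 + 0.1019 * 9 * 2.44
= 32.4877 MJ/kg

32.4877 MJ/kg


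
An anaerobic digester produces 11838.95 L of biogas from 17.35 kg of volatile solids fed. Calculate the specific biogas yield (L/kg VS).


Y = V / VS
= 11838.95 / 17.35
= 682.3602 L/kg VS

682.3602 L/kg VS


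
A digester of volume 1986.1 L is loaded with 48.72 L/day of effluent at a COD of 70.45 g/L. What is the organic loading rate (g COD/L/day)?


OLR = Q * S / V
= 48.72 * 70.45 / 1986.1
= 1.7282 g/L/day

1.7282 g/L/day


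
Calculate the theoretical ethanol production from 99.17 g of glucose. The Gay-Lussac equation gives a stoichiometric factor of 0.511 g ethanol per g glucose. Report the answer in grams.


Theoretical ethanol yield: m_EtOH = 0.511 * m_glucose
m_EtOH = 0.511 * 99.17 = 50.6759 g

50.6759 g


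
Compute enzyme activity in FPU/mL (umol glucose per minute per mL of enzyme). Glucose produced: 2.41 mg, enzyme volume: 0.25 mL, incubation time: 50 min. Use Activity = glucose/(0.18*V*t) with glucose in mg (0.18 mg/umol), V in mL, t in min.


Activity = glucose_mg / (0.18 mg/umol * V_mL * t_min)
= 2.41 / (0.18 * 0.25 * 50)
= 1.0711 FPU/mL

1.0711 FPU/mL


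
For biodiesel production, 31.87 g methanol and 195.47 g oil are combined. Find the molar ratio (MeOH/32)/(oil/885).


Molar ratio = n_MeOH / n_oil = (MeOH/32) / (oil/885) = (MeOH * 885) / (32 * oil)
= (31.87 * 885) / (32 * 195.47)
= 4.5092

4.5092


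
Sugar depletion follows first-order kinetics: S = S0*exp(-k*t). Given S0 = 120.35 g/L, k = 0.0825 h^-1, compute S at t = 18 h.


S = S0 * exp(-k * t)
S = 120.35 * exp(-0.0825 * 18)
S = 27.2596 g/L

27.2596 g/L


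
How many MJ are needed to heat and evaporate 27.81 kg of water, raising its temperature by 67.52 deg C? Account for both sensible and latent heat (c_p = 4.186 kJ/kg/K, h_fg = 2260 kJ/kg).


E = m_water * (4.186 * dT + 2260) / 1000
= 27.81 * (4.186 * 67.52 + 2260) / 1000
= 70.7108 MJ

70.7108 MJ


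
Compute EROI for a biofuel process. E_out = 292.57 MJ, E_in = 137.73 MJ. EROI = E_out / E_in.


EROI = E_out / E_in
= 292.57 / 137.73
= 2.1242

2.1242


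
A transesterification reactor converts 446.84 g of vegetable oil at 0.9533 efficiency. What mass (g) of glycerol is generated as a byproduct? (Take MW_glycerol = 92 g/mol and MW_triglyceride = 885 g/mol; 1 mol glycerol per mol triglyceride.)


glycerol = oil * conv * (92/885)
= 446.84 * 0.9533 * 92 / 885
= 44.2819 g

44.2819 g


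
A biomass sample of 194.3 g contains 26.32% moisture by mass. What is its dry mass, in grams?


Wd = Ww * (1 - MC/100)
= 194.3 * (1 - 26.32/100)
= 143.1602 g

143.1602 g


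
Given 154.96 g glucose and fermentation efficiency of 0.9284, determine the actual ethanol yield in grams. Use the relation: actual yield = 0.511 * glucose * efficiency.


Actual ethanol: m = 0.511 * 154.96 * 0.9284
m = 73.5149 g

73.5149 g


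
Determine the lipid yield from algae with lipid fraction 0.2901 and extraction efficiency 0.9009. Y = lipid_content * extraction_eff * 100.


Y = lipid_content * extraction_eff * 100
= 0.2901 * 0.9009 * 100
= 26.1351%

26.1351%


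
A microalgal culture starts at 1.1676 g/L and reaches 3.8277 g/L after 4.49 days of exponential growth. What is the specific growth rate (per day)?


mu = ln(X2/X1) / dt
= ln(3.8277/1.1676) / 4.49
= 0.2644 per day

0.2644 per day


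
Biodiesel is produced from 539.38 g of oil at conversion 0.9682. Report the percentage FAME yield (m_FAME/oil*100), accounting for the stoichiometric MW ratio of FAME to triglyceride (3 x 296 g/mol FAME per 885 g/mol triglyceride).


m_FAME = oil * conv * (3 * 296 / 885) = oil * conv * (888/885)
= 539.38 * 0.9682 * 888 / 885
= 523.9980 g
Y = m_FAME / oil * 100 = conv * (888/885) * 100
= 0.9682 * 888 / 885 * 100
= 97.15%

97.15%


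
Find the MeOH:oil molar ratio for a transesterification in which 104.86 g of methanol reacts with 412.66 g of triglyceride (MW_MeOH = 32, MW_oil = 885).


Molar ratio = n_MeOH / n_oil = (MeOH/32) / (oil/885) = (MeOH * 885) / (32 * oil)
= (104.86 * 885) / (32 * 412.66)
= 7.0277

7.0277


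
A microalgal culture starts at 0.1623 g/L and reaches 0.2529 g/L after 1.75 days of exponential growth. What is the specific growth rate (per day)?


mu = ln(X2/X1) / dt
= ln(0.2529/0.1623) / 1.75
= 0.2535 per day

0.2535 per day


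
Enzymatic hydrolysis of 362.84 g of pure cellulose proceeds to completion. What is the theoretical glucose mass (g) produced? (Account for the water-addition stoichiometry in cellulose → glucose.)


glucose = cellulose * 180/162
= 362.84 * 180/162
= 403.1556 g

403.1556 g


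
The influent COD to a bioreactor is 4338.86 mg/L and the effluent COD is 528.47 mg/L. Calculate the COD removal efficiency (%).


eta = (COD_in - COD_out) / COD_in * 100
= (4338.86 - 528.47) / 4338.86 * 100
= 87.8201%

87.8201%


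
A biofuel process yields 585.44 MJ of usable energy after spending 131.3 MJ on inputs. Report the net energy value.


NEV = E_out - E_in
= 585.44 - 131.3
= 454.1400 MJ

454.1400 MJ
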